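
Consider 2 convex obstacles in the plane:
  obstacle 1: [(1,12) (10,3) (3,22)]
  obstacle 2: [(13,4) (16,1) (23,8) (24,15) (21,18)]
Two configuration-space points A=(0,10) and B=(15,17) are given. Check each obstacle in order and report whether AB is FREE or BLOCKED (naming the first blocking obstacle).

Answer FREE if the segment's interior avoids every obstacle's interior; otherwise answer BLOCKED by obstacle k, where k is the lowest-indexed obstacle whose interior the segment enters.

Obstacle 1 [(1,12) (10,3) (3,22)]:
  edge (1,12)–(10,3): crosses AB
  edge (10,3)–(3,22): crosses AB
  edge (3,22)–(1,12): clear
  → BLOCKED
Obstacle 2 [(13,4) (16,1) (23,8) (24,15) (21,18)]:
  edge (13,4)–(16,1): clear
  edge (16,1)–(23,8): clear
  edge (23,8)–(24,15): clear
  edge (24,15)–(21,18): clear
  edge (21,18)–(13,4): clear
  midpoint (15/2,27/2) outside
  → clear

BLOCKED by obstacle 1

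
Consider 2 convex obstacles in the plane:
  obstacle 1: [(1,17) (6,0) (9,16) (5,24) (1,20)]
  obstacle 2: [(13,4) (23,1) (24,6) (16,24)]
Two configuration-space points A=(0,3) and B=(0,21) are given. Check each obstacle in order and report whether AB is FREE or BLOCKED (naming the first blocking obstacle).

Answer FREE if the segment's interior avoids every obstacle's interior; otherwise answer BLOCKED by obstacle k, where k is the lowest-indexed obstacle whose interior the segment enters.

Obstacle 1 [(1,17) (6,0) (9,16) (5,24) (1,20)]:
  edge (1,17)–(6,0): clear
  edge (6,0)–(9,16): clear
  edge (9,16)–(5,24): clear
  edge (5,24)–(1,20): clear
  edge (1,20)–(1,17): clear
  midpoint (0,12) outside
  → clear
Obstacle 2 [(13,4) (23,1) (24,6) (16,24)]:
  edge (13,4)–(23,1): clear
  edge (23,1)–(24,6): clear
  edge (24,6)–(16,24): clear
  edge (16,24)–(13,4): clear
  midpoint (0,12) outside
  → clear

FREE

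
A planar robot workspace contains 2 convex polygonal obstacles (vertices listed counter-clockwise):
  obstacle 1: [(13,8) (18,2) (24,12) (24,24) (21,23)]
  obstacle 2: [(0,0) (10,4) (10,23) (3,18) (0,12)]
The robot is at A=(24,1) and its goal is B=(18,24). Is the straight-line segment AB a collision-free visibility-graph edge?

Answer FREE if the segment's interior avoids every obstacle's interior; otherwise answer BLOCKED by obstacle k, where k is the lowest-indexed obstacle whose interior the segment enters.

Obstacle 1 [(13,8) (18,2) (24,12) (24,24) (21,23)]:
  edge (13,8)–(18,2): clear
  edge (18,2)–(24,12): crosses AB
  edge (24,12)–(24,24): clear
  edge (24,24)–(21,23): clear
  edge (21,23)–(13,8): crosses AB
  → BLOCKED
Obstacle 2 [(0,0) (10,4) (10,23) (3,18) (0,12)]:
  edge (0,0)–(10,4): clear
  edge (10,4)–(10,23): clear
  edge (10,23)–(3,18): clear
  edge (3,18)–(0,12): clear
  edge (0,12)–(0,0): clear
  midpoint (21,25/2) outside
  → clear

BLOCKED by obstacle 1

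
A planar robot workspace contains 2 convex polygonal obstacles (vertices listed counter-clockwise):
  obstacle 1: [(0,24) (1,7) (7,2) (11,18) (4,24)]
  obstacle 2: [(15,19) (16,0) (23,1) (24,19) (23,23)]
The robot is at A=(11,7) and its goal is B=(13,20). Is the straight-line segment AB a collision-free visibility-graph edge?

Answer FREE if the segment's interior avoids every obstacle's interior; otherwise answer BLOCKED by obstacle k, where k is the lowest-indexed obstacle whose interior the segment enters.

Obstacle 1 [(0,24) (1,7) (7,2) (11,18) (4,24)]:
  edge (0,24)–(1,7): clear
  edge (1,7)–(7,2): clear
  edge (7,2)–(11,18): clear
  edge (11,18)–(4,24): clear
  edge (4,24)–(0,24): clear
  midpoint (12,27/2) outside
  → clear
Obstacle 2 [(15,19) (16,0) (23,1) (24,19) (23,23)]:
  edge (15,19)–(16,0): clear
  edge (16,0)–(23,1): clear
  edge (23,1)–(24,19): clear
  edge (24,19)–(23,23): clear
  edge (23,23)–(15,19): clear
  midpoint (12,27/2) outside
  → clear

FREE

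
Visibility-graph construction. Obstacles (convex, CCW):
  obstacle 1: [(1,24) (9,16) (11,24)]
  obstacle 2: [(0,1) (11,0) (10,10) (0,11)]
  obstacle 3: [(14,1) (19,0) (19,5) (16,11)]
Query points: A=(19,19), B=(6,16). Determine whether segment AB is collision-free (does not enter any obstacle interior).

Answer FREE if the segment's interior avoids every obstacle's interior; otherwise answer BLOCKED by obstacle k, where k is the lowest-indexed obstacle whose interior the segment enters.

BLOCKED by obstacle 1

Obstacle 1 [(1,24) (9,16) (11,24)]:
  edge (1,24)–(9,16): crosses AB
  edge (9,16)–(11,24): crosses AB
  edge (11,24)–(1,24): clear
  → BLOCKED
Obstacle 2 [(0,1) (11,0) (10,10) (0,11)]:
  edge (0,1)–(11,0): clear
  edge (11,0)–(10,10): clear
  edge (10,10)–(0,11): clear
  edge (0,11)–(0,1): clear
  midpoint (25/2,35/2) outside
  → clear
Obstacle 3 [(14,1) (19,0) (19,5) (16,11)]:
  edge (14,1)–(19,0): clear
  edge (19,0)–(19,5): clear
  edge (19,5)–(16,11): clear
  edge (16,11)–(14,1): clear
  midpoint (25/2,35/2) outside
  → clear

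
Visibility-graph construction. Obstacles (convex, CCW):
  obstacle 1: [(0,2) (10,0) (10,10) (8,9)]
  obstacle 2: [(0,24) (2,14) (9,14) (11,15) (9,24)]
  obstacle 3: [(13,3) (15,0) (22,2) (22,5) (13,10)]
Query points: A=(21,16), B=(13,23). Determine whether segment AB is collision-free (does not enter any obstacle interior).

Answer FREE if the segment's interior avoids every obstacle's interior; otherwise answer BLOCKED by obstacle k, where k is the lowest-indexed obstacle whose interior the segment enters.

Obstacle 1 [(0,2) (10,0) (10,10) (8,9)]:
  edge (0,2)–(10,0): clear
  edge (10,0)–(10,10): clear
  edge (10,10)–(8,9): clear
  edge (8,9)–(0,2): clear
  midpoint (17,39/2) outside
  → clear
Obstacle 2 [(0,24) (2,14) (9,14) (11,15) (9,24)]:
  edge (0,24)–(2,14): clear
  edge (2,14)–(9,14): clear
  edge (9,14)–(11,15): clear
  edge (11,15)–(9,24): clear
  edge (9,24)–(0,24): clear
  midpoint (17,39/2) outside
  → clear
Obstacle 3 [(13,3) (15,0) (22,2) (22,5) (13,10)]:
  edge (13,3)–(15,0): clear
  edge (15,0)–(22,2): clear
  edge (22,2)–(22,5): clear
  edge (22,5)–(13,10): clear
  edge (13,10)–(13,3): clear
  midpoint (17,39/2) outside
  → clear

FREE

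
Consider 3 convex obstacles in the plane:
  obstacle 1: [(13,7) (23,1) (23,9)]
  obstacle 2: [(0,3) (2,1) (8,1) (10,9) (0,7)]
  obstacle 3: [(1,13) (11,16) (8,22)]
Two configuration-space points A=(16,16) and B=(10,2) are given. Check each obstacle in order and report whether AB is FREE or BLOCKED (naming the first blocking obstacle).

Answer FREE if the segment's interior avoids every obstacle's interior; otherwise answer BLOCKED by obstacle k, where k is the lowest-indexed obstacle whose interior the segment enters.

Obstacle 1 [(13,7) (23,1) (23,9)]:
  edge (13,7)–(23,1): clear
  edge (23,1)–(23,9): clear
  edge (23,9)–(13,7): clear
  midpoint (13,9) outside
  → clear
Obstacle 2 [(0,3) (2,1) (8,1) (10,9) (0,7)]:
  edge (0,3)–(2,1): clear
  edge (2,1)–(8,1): clear
  edge (8,1)–(10,9): clear
  edge (10,9)–(0,7): clear
  edge (0,7)–(0,3): clear
  midpoint (13,9) outside
  → clear
Obstacle 3 [(1,13) (11,16) (8,22)]:
  edge (1,13)–(11,16): clear
  edge (11,16)–(8,22): clear
  edge (8,22)–(1,13): clear
  midpoint (13,9) outside
  → clear

FREE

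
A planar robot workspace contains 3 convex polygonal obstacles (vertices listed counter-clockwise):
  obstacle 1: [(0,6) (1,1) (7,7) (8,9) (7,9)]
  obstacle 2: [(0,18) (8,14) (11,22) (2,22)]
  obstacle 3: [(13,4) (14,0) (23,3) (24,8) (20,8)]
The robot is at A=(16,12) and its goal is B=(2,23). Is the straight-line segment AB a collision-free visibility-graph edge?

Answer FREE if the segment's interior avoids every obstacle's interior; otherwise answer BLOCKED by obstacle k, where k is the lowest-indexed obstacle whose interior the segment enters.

BLOCKED by obstacle 2

Obstacle 1 [(0,6) (1,1) (7,7) (8,9) (7,9)]:
  edge (0,6)–(1,1): clear
  edge (1,1)–(7,7): clear
  edge (7,7)–(8,9): clear
  edge (8,9)–(7,9): clear
  edge (7,9)–(0,6): clear
  midpoint (9,35/2) outside
  → clear
Obstacle 2 [(0,18) (8,14) (11,22) (2,22)]:
  edge (0,18)–(8,14): clear
  edge (8,14)–(11,22): crosses AB
  edge (11,22)–(2,22): crosses AB
  edge (2,22)–(0,18): clear
  → BLOCKED
Obstacle 3 [(13,4) (14,0) (23,3) (24,8) (20,8)]:
  edge (13,4)–(14,0): clear
  edge (14,0)–(23,3): clear
  edge (23,3)–(24,8): clear
  edge (24,8)–(20,8): clear
  edge (20,8)–(13,4): clear
  midpoint (9,35/2) outside
  → clear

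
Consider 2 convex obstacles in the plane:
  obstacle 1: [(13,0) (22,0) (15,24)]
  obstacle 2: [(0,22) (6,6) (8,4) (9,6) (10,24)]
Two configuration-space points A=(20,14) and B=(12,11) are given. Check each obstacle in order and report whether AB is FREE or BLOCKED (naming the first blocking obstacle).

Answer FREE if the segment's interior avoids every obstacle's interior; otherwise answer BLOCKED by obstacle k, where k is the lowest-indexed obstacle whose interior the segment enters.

BLOCKED by obstacle 1

Obstacle 1 [(13,0) (22,0) (15,24)]:
  edge (13,0)–(22,0): clear
  edge (22,0)–(15,24): crosses AB
  edge (15,24)–(13,0): crosses AB
  → BLOCKED
Obstacle 2 [(0,22) (6,6) (8,4) (9,6) (10,24)]:
  edge (0,22)–(6,6): clear
  edge (6,6)–(8,4): clear
  edge (8,4)–(9,6): clear
  edge (9,6)–(10,24): clear
  edge (10,24)–(0,22): clear
  midpoint (16,25/2) outside
  → clear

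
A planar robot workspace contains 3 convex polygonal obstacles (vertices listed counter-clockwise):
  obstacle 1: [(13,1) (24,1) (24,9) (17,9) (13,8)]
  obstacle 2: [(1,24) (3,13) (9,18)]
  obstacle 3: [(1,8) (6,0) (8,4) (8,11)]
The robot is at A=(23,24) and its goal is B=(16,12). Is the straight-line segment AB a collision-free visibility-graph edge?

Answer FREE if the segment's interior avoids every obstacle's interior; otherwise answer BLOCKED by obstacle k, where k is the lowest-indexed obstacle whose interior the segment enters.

Obstacle 1 [(13,1) (24,1) (24,9) (17,9) (13,8)]:
  edge (13,1)–(24,1): clear
  edge (24,1)–(24,9): clear
  edge (24,9)–(17,9): clear
  edge (17,9)–(13,8): clear
  edge (13,8)–(13,1): clear
  midpoint (39/2,18) outside
  → clear
Obstacle 2 [(1,24) (3,13) (9,18)]:
  edge (1,24)–(3,13): clear
  edge (3,13)–(9,18): clear
  edge (9,18)–(1,24): clear
  midpoint (39/2,18) outside
  → clear
Obstacle 3 [(1,8) (6,0) (8,4) (8,11)]:
  edge (1,8)–(6,0): clear
  edge (6,0)–(8,4): clear
  edge (8,4)–(8,11): clear
  edge (8,11)–(1,8): clear
  midpoint (39/2,18) outside
  → clear

FREE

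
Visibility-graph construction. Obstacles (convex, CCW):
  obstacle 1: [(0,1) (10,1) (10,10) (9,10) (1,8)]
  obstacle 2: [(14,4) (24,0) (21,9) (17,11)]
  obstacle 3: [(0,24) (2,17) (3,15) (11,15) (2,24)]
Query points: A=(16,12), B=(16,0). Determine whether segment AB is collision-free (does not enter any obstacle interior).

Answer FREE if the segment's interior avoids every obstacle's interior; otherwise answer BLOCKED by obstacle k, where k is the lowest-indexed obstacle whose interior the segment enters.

Obstacle 1 [(0,1) (10,1) (10,10) (9,10) (1,8)]:
  edge (0,1)–(10,1): clear
  edge (10,1)–(10,10): clear
  edge (10,10)–(9,10): clear
  edge (9,10)–(1,8): clear
  edge (1,8)–(0,1): clear
  midpoint (16,6) outside
  → clear
Obstacle 2 [(14,4) (24,0) (21,9) (17,11)]:
  edge (14,4)–(24,0): crosses AB
  edge (24,0)–(21,9): clear
  edge (21,9)–(17,11): clear
  edge (17,11)–(14,4): crosses AB
  → BLOCKED
Obstacle 3 [(0,24) (2,17) (3,15) (11,15) (2,24)]:
  edge (0,24)–(2,17): clear
  edge (2,17)–(3,15): clear
  edge (3,15)–(11,15): clear
  edge (11,15)–(2,24): clear
  edge (2,24)–(0,24): clear
  midpoint (16,6) outside
  → clear

BLOCKED by obstacle 2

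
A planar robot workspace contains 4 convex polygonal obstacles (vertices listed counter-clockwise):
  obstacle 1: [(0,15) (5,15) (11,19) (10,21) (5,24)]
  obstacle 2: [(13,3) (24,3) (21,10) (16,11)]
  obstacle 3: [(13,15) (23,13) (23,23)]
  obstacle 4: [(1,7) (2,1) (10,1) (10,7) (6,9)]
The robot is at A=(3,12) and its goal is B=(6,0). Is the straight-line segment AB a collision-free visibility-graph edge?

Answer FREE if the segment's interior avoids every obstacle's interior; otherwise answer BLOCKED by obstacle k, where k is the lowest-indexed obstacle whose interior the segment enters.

BLOCKED by obstacle 4

Obstacle 1 [(0,15) (5,15) (11,19) (10,21) (5,24)]:
  edge (0,15)–(5,15): clear
  edge (5,15)–(11,19): clear
  edge (11,19)–(10,21): clear
  edge (10,21)–(5,24): clear
  edge (5,24)–(0,15): clear
  midpoint (9/2,6) outside
  → clear
Obstacle 2 [(13,3) (24,3) (21,10) (16,11)]:
  edge (13,3)–(24,3): clear
  edge (24,3)–(21,10): clear
  edge (21,10)–(16,11): clear
  edge (16,11)–(13,3): clear
  midpoint (9/2,6) outside
  → clear
Obstacle 3 [(13,15) (23,13) (23,23)]:
  edge (13,15)–(23,13): clear
  edge (23,13)–(23,23): clear
  edge (23,23)–(13,15): clear
  midpoint (9/2,6) outside
  → clear
Obstacle 4 [(1,7) (2,1) (10,1) (10,7) (6,9)]:
  edge (1,7)–(2,1): clear
  edge (2,1)–(10,1): crosses AB
  edge (10,1)–(10,7): clear
  edge (10,7)–(6,9): clear
  edge (6,9)–(1,7): crosses AB
  → BLOCKED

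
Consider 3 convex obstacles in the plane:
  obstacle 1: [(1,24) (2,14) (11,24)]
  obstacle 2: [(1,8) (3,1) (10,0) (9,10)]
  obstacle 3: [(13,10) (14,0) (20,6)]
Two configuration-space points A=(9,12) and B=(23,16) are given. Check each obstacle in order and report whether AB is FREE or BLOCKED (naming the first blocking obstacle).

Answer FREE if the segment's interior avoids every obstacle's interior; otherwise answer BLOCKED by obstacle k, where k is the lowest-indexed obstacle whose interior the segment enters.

FREE

Obstacle 1 [(1,24) (2,14) (11,24)]:
  edge (1,24)–(2,14): clear
  edge (2,14)–(11,24): clear
  edge (11,24)–(1,24): clear
  midpoint (16,14) outside
  → clear
Obstacle 2 [(1,8) (3,1) (10,0) (9,10)]:
  edge (1,8)–(3,1): clear
  edge (3,1)–(10,0): clear
  edge (10,0)–(9,10): clear
  edge (9,10)–(1,8): clear
  midpoint (16,14) outside
  → clear
Obstacle 3 [(13,10) (14,0) (20,6)]:
  edge (13,10)–(14,0): clear
  edge (14,0)–(20,6): clear
  edge (20,6)–(13,10): clear
  midpoint (16,14) outside
  → clear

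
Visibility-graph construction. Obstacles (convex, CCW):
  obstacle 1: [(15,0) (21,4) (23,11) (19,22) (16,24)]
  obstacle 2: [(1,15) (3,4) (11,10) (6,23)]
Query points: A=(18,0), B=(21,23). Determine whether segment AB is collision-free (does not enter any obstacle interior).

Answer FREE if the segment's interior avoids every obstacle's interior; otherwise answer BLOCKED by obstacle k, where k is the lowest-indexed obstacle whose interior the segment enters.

Obstacle 1 [(15,0) (21,4) (23,11) (19,22) (16,24)]:
  edge (15,0)–(21,4): crosses AB
  edge (21,4)–(23,11): clear
  edge (23,11)–(19,22): crosses AB
  edge (19,22)–(16,24): clear
  edge (16,24)–(15,0): clear
  → BLOCKED
Obstacle 2 [(1,15) (3,4) (11,10) (6,23)]:
  edge (1,15)–(3,4): clear
  edge (3,4)–(11,10): clear
  edge (11,10)–(6,23): clear
  edge (6,23)–(1,15): clear
  midpoint (39/2,23/2) outside
  → clear

BLOCKED by obstacle 1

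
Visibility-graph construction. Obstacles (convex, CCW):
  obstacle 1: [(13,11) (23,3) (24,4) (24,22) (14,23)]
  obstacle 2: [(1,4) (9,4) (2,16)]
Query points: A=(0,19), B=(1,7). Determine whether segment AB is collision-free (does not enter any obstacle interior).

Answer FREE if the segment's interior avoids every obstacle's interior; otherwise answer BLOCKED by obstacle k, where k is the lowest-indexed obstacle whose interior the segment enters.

Obstacle 1 [(13,11) (23,3) (24,4) (24,22) (14,23)]:
  edge (13,11)–(23,3): clear
  edge (23,3)–(24,4): clear
  edge (24,4)–(24,22): clear
  edge (24,22)–(14,23): clear
  edge (14,23)–(13,11): clear
  midpoint (1/2,13) outside
  → clear
Obstacle 2 [(1,4) (9,4) (2,16)]:
  edge (1,4)–(9,4): clear
  edge (9,4)–(2,16): clear
  edge (2,16)–(1,4): clear
  midpoint (1/2,13) outside
  → clear

FREE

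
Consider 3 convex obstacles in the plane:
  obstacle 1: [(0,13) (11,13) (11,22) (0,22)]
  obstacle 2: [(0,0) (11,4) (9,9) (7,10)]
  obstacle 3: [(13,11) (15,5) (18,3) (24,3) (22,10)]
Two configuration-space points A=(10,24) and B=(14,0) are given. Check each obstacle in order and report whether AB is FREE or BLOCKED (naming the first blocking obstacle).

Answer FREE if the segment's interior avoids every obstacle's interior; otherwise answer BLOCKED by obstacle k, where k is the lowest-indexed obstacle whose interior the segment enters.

BLOCKED by obstacle 1

Obstacle 1 [(0,13) (11,13) (11,22) (0,22)]:
  edge (0,13)–(11,13): clear
  edge (11,13)–(11,22): crosses AB
  edge (11,22)–(0,22): crosses AB
  edge (0,22)–(0,13): clear
  → BLOCKED
Obstacle 2 [(0,0) (11,4) (9,9) (7,10)]:
  edge (0,0)–(11,4): clear
  edge (11,4)–(9,9): clear
  edge (9,9)–(7,10): clear
  edge (7,10)–(0,0): clear
  midpoint (12,12) outside
  → clear
Obstacle 3 [(13,11) (15,5) (18,3) (24,3) (22,10)]:
  edge (13,11)–(15,5): clear
  edge (15,5)–(18,3): clear
  edge (18,3)–(24,3): clear
  edge (24,3)–(22,10): clear
  edge (22,10)–(13,11): clear
  midpoint (12,12) outside
  → clear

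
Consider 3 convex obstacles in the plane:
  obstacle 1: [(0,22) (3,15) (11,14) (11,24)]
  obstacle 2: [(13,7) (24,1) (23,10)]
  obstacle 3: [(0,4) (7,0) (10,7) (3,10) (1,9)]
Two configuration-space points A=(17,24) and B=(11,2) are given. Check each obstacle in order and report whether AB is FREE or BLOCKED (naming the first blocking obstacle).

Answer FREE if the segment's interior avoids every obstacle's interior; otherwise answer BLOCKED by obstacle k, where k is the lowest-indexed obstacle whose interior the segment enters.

Obstacle 1 [(0,22) (3,15) (11,14) (11,24)]:
  edge (0,22)–(3,15): clear
  edge (3,15)–(11,14): clear
  edge (11,14)–(11,24): clear
  edge (11,24)–(0,22): clear
  midpoint (14,13) outside
  → clear
Obstacle 2 [(13,7) (24,1) (23,10)]:
  edge (13,7)–(24,1): clear
  edge (24,1)–(23,10): clear
  edge (23,10)–(13,7): clear
  midpoint (14,13) outside
  → clear
Obstacle 3 [(0,4) (7,0) (10,7) (3,10) (1,9)]:
  edge (0,4)–(7,0): clear
  edge (7,0)–(10,7): clear
  edge (10,7)–(3,10): clear
  edge (3,10)–(1,9): clear
  edge (1,9)–(0,4): clear
  midpoint (14,13) outside
  → clear

FREE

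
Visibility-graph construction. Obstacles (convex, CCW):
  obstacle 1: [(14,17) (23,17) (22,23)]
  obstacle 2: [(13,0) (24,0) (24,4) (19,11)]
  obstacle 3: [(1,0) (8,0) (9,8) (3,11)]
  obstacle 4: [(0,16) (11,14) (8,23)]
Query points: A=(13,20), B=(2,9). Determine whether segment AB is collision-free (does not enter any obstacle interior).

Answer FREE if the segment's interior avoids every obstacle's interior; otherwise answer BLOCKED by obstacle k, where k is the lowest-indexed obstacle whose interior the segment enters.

BLOCKED by obstacle 3

Obstacle 1 [(14,17) (23,17) (22,23)]:
  edge (14,17)–(23,17): clear
  edge (23,17)–(22,23): clear
  edge (22,23)–(14,17): clear
  midpoint (15/2,29/2) outside
  → clear
Obstacle 2 [(13,0) (24,0) (24,4) (19,11)]:
  edge (13,0)–(24,0): clear
  edge (24,0)–(24,4): clear
  edge (24,4)–(19,11): clear
  edge (19,11)–(13,0): clear
  midpoint (15/2,29/2) outside
  → clear
Obstacle 3 [(1,0) (8,0) (9,8) (3,11)]:
  edge (1,0)–(8,0): clear
  edge (8,0)–(9,8): clear
  edge (9,8)–(3,11): crosses AB
  edge (3,11)–(1,0): crosses AB
  → BLOCKED
Obstacle 4 [(0,16) (11,14) (8,23)]:
  edge (0,16)–(11,14): crosses AB
  edge (11,14)–(8,23): crosses AB
  edge (8,23)–(0,16): clear
  → BLOCKED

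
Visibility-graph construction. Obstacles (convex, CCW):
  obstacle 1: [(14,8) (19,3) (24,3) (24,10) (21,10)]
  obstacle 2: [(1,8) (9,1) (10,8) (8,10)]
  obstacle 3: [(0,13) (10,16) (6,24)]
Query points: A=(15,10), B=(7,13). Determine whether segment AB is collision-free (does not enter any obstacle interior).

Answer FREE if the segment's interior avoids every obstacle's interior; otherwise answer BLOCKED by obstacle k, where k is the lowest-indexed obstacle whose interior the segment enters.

Obstacle 1 [(14,8) (19,3) (24,3) (24,10) (21,10)]:
  edge (14,8)–(19,3): clear
  edge (19,3)–(24,3): clear
  edge (24,3)–(24,10): clear
  edge (24,10)–(21,10): clear
  edge (21,10)–(14,8): clear
  midpoint (11,23/2) outside
  → clear
Obstacle 2 [(1,8) (9,1) (10,8) (8,10)]:
  edge (1,8)–(9,1): clear
  edge (9,1)–(10,8): clear
  edge (10,8)–(8,10): clear
  edge (8,10)–(1,8): clear
  midpoint (11,23/2) outside
  → clear
Obstacle 3 [(0,13) (10,16) (6,24)]:
  edge (0,13)–(10,16): clear
  edge (10,16)–(6,24): clear
  edge (6,24)–(0,13): clear
  midpoint (11,23/2) outside
  → clear

FREE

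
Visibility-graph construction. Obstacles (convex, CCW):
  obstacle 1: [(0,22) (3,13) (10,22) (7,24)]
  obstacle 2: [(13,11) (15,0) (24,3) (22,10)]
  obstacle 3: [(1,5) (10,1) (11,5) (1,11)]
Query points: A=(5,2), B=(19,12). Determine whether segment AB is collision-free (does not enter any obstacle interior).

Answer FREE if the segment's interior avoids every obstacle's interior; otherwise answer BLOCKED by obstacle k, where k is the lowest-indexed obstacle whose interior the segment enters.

BLOCKED by obstacle 2

Obstacle 1 [(0,22) (3,13) (10,22) (7,24)]:
  edge (0,22)–(3,13): clear
  edge (3,13)–(10,22): clear
  edge (10,22)–(7,24): clear
  edge (7,24)–(0,22): clear
  midpoint (12,7) outside
  → clear
Obstacle 2 [(13,11) (15,0) (24,3) (22,10)]:
  edge (13,11)–(15,0): crosses AB
  edge (15,0)–(24,3): clear
  edge (24,3)–(22,10): clear
  edge (22,10)–(13,11): crosses AB
  → BLOCKED
Obstacle 3 [(1,5) (10,1) (11,5) (1,11)]:
  edge (1,5)–(10,1): crosses AB
  edge (10,1)–(11,5): clear
  edge (11,5)–(1,11): crosses AB
  edge (1,11)–(1,5): clear
  → BLOCKED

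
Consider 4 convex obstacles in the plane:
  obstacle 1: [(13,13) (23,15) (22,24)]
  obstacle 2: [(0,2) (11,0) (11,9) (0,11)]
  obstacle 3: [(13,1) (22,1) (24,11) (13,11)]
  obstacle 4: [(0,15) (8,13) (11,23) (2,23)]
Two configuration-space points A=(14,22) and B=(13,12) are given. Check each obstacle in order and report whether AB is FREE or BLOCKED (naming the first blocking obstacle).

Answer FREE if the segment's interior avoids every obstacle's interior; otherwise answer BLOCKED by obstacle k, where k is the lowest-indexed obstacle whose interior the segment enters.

BLOCKED by obstacle 1

Obstacle 1 [(13,13) (23,15) (22,24)]:
  edge (13,13)–(23,15): crosses AB
  edge (23,15)–(22,24): clear
  edge (22,24)–(13,13): crosses AB
  → BLOCKED
Obstacle 2 [(0,2) (11,0) (11,9) (0,11)]:
  edge (0,2)–(11,0): clear
  edge (11,0)–(11,9): clear
  edge (11,9)–(0,11): clear
  edge (0,11)–(0,2): clear
  midpoint (27/2,17) outside
  → clear
Obstacle 3 [(13,1) (22,1) (24,11) (13,11)]:
  edge (13,1)–(22,1): clear
  edge (22,1)–(24,11): clear
  edge (24,11)–(13,11): clear
  edge (13,11)–(13,1): clear
  midpoint (27/2,17) outside
  → clear
Obstacle 4 [(0,15) (8,13) (11,23) (2,23)]:
  edge (0,15)–(8,13): clear
  edge (8,13)–(11,23): clear
  edge (11,23)–(2,23): clear
  edge (2,23)–(0,15): clear
  midpoint (27/2,17) outside
  → clear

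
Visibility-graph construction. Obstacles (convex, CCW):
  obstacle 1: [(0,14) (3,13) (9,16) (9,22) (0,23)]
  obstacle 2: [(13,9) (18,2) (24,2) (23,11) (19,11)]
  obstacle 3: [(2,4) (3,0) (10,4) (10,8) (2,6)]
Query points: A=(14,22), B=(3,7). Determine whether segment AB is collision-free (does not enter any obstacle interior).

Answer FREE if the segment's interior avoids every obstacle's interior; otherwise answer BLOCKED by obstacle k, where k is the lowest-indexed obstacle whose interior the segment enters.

Obstacle 1 [(0,14) (3,13) (9,16) (9,22) (0,23)]:
  edge (0,14)–(3,13): clear
  edge (3,13)–(9,16): clear
  edge (9,16)–(9,22): clear
  edge (9,22)–(0,23): clear
  edge (0,23)–(0,14): clear
  midpoint (17/2,29/2) outside
  → clear
Obstacle 2 [(13,9) (18,2) (24,2) (23,11) (19,11)]:
  edge (13,9)–(18,2): clear
  edge (18,2)–(24,2): clear
  edge (24,2)–(23,11): clear
  edge (23,11)–(19,11): clear
  edge (19,11)–(13,9): clear
  midpoint (17/2,29/2) outside
  → clear
Obstacle 3 [(2,4) (3,0) (10,4) (10,8) (2,6)]:
  edge (2,4)–(3,0): clear
  edge (3,0)–(10,4): clear
  edge (10,4)–(10,8): clear
  edge (10,8)–(2,6): clear
  edge (2,6)–(2,4): clear
  midpoint (17/2,29/2) outside
  → clear

FREE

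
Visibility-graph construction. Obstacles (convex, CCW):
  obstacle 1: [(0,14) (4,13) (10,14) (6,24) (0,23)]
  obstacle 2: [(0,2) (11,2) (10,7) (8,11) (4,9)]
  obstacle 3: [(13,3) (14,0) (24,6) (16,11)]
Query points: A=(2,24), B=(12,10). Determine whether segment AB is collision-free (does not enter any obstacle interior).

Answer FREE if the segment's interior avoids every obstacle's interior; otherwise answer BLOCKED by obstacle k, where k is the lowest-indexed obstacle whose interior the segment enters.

BLOCKED by obstacle 1

Obstacle 1 [(0,14) (4,13) (10,14) (6,24) (0,23)]:
  edge (0,14)–(4,13): clear
  edge (4,13)–(10,14): crosses AB
  edge (10,14)–(6,24): clear
  edge (6,24)–(0,23): crosses AB
  edge (0,23)–(0,14): clear
  → BLOCKED
Obstacle 2 [(0,2) (11,2) (10,7) (8,11) (4,9)]:
  edge (0,2)–(11,2): clear
  edge (11,2)–(10,7): clear
  edge (10,7)–(8,11): clear
  edge (8,11)–(4,9): clear
  edge (4,9)–(0,2): clear
  midpoint (7,17) outside
  → clear
Obstacle 3 [(13,3) (14,0) (24,6) (16,11)]:
  edge (13,3)–(14,0): clear
  edge (14,0)–(24,6): clear
  edge (24,6)–(16,11): clear
  edge (16,11)–(13,3): clear
  midpoint (7,17) outside
  → clear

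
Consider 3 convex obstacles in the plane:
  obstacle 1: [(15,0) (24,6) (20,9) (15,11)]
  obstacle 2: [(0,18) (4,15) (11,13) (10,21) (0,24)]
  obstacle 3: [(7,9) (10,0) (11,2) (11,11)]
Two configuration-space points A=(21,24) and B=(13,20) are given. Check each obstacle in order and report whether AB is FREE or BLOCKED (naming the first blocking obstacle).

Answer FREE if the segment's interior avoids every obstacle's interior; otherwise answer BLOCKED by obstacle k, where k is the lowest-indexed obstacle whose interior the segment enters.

Obstacle 1 [(15,0) (24,6) (20,9) (15,11)]:
  edge (15,0)–(24,6): clear
  edge (24,6)–(20,9): clear
  edge (20,9)–(15,11): clear
  edge (15,11)–(15,0): clear
  midpoint (17,22) outside
  → clear
Obstacle 2 [(0,18) (4,15) (11,13) (10,21) (0,24)]:
  edge (0,18)–(4,15): clear
  edge (4,15)–(11,13): clear
  edge (11,13)–(10,21): clear
  edge (10,21)–(0,24): clear
  edge (0,24)–(0,18): clear
  midpoint (17,22) outside
  → clear
Obstacle 3 [(7,9) (10,0) (11,2) (11,11)]:
  edge (7,9)–(10,0): clear
  edge (10,0)–(11,2): clear
  edge (11,2)–(11,11): clear
  edge (11,11)–(7,9): clear
  midpoint (17,22) outside
  → clear

FREE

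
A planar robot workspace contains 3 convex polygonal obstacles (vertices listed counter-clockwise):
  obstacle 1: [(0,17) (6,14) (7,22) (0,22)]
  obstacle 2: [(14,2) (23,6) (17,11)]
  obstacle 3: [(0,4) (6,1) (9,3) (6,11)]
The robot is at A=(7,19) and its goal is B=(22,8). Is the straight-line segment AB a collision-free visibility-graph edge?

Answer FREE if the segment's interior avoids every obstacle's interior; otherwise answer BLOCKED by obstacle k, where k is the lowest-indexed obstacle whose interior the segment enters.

Obstacle 1 [(0,17) (6,14) (7,22) (0,22)]:
  edge (0,17)–(6,14): clear
  edge (6,14)–(7,22): clear
  edge (7,22)–(0,22): clear
  edge (0,22)–(0,17): clear
  midpoint (29/2,27/2) outside
  → clear
Obstacle 2 [(14,2) (23,6) (17,11)]:
  edge (14,2)–(23,6): clear
  edge (23,6)–(17,11): clear
  edge (17,11)–(14,2): clear
  midpoint (29/2,27/2) outside
  → clear
Obstacle 3 [(0,4) (6,1) (9,3) (6,11)]:
  edge (0,4)–(6,1): clear
  edge (6,1)–(9,3): clear
  edge (9,3)–(6,11): clear
  edge (6,11)–(0,4): clear
  midpoint (29/2,27/2) outside
  → clear

FREE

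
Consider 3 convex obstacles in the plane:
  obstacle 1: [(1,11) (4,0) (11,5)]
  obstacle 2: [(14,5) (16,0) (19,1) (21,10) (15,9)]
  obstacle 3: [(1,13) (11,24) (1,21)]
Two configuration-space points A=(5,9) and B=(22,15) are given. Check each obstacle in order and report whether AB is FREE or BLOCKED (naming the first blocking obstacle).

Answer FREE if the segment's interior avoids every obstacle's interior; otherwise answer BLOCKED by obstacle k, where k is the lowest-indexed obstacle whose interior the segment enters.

Obstacle 1 [(1,11) (4,0) (11,5)]:
  edge (1,11)–(4,0): clear
  edge (4,0)–(11,5): clear
  edge (11,5)–(1,11): clear
  midpoint (27/2,12) outside
  → clear
Obstacle 2 [(14,5) (16,0) (19,1) (21,10) (15,9)]:
  edge (14,5)–(16,0): clear
  edge (16,0)–(19,1): clear
  edge (19,1)–(21,10): clear
  edge (21,10)–(15,9): clear
  edge (15,9)–(14,5): clear
  midpoint (27/2,12) outside
  → clear
Obstacle 3 [(1,13) (11,24) (1,21)]:
  edge (1,13)–(11,24): clear
  edge (11,24)–(1,21): clear
  edge (1,21)–(1,13): clear
  midpoint (27/2,12) outside
  → clear

FREE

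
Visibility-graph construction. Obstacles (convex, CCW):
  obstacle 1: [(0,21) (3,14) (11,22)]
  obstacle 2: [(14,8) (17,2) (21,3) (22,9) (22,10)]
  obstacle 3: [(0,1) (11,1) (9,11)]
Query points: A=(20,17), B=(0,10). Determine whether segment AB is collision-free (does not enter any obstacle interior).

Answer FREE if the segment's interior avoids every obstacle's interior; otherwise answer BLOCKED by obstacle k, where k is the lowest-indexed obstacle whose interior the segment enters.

Obstacle 1 [(0,21) (3,14) (11,22)]:
  edge (0,21)–(3,14): clear
  edge (3,14)–(11,22): clear
  edge (11,22)–(0,21): clear
  midpoint (10,27/2) outside
  → clear
Obstacle 2 [(14,8) (17,2) (21,3) (22,9) (22,10)]:
  edge (14,8)–(17,2): clear
  edge (17,2)–(21,3): clear
  edge (21,3)–(22,9): clear
  edge (22,9)–(22,10): clear
  edge (22,10)–(14,8): clear
  midpoint (10,27/2) outside
  → clear
Obstacle 3 [(0,1) (11,1) (9,11)]:
  edge (0,1)–(11,1): clear
  edge (11,1)–(9,11): clear
  edge (9,11)–(0,1): clear
  midpoint (10,27/2) outside
  → clear

FREE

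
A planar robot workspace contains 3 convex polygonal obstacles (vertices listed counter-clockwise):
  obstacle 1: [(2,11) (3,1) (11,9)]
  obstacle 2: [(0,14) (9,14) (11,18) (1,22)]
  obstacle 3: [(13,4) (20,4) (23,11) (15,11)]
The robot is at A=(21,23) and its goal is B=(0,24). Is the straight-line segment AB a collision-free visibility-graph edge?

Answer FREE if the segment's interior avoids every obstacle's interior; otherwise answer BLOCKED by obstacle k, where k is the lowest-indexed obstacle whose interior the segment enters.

FREE

Obstacle 1 [(2,11) (3,1) (11,9)]:
  edge (2,11)–(3,1): clear
  edge (3,1)–(11,9): clear
  edge (11,9)–(2,11): clear
  midpoint (21/2,47/2) outside
  → clear
Obstacle 2 [(0,14) (9,14) (11,18) (1,22)]:
  edge (0,14)–(9,14): clear
  edge (9,14)–(11,18): clear
  edge (11,18)–(1,22): clear
  edge (1,22)–(0,14): clear
  midpoint (21/2,47/2) outside
  → clear
Obstacle 3 [(13,4) (20,4) (23,11) (15,11)]:
  edge (13,4)–(20,4): clear
  edge (20,4)–(23,11): clear
  edge (23,11)–(15,11): clear
  edge (15,11)–(13,4): clear
  midpoint (21/2,47/2) outside
  → clear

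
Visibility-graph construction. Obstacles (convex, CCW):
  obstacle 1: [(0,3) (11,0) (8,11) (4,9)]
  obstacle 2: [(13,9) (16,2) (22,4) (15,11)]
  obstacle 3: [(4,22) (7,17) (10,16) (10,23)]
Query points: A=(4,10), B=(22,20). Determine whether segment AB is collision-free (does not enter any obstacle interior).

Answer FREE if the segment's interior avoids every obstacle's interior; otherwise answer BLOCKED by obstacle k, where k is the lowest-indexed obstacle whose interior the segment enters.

FREE

Obstacle 1 [(0,3) (11,0) (8,11) (4,9)]:
  edge (0,3)–(11,0): clear
  edge (11,0)–(8,11): clear
  edge (8,11)–(4,9): clear
  edge (4,9)–(0,3): clear
  midpoint (13,15) outside
  → clear
Obstacle 2 [(13,9) (16,2) (22,4) (15,11)]:
  edge (13,9)–(16,2): clear
  edge (16,2)–(22,4): clear
  edge (22,4)–(15,11): clear
  edge (15,11)–(13,9): clear
  midpoint (13,15) outside
  → clear
Obstacle 3 [(4,22) (7,17) (10,16) (10,23)]:
  edge (4,22)–(7,17): clear
  edge (7,17)–(10,16): clear
  edge (10,16)–(10,23): clear
  edge (10,23)–(4,22): clear
  midpoint (13,15) outside
  → clear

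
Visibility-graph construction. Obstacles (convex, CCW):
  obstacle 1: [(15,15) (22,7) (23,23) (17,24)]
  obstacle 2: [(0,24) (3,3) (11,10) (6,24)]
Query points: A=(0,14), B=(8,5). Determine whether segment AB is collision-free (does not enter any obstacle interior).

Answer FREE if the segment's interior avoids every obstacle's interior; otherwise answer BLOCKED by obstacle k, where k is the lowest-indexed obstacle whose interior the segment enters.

Obstacle 1 [(15,15) (22,7) (23,23) (17,24)]:
  edge (15,15)–(22,7): clear
  edge (22,7)–(23,23): clear
  edge (23,23)–(17,24): clear
  edge (17,24)–(15,15): clear
  midpoint (4,19/2) outside
  → clear
Obstacle 2 [(0,24) (3,3) (11,10) (6,24)]:
  edge (0,24)–(3,3): crosses AB
  edge (3,3)–(11,10): crosses AB
  edge (11,10)–(6,24): clear
  edge (6,24)–(0,24): clear
  → BLOCKED

BLOCKED by obstacle 2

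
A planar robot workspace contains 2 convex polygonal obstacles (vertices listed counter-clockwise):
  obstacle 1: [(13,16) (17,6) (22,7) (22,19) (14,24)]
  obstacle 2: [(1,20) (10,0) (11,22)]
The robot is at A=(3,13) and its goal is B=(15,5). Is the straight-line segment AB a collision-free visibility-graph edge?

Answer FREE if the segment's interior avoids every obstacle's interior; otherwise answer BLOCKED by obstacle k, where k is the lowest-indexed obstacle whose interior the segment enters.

BLOCKED by obstacle 2

Obstacle 1 [(13,16) (17,6) (22,7) (22,19) (14,24)]:
  edge (13,16)–(17,6): clear
  edge (17,6)–(22,7): clear
  edge (22,7)–(22,19): clear
  edge (22,19)–(14,24): clear
  edge (14,24)–(13,16): clear
  midpoint (9,9) outside
  → clear
Obstacle 2 [(1,20) (10,0) (11,22)]:
  edge (1,20)–(10,0): crosses AB
  edge (10,0)–(11,22): crosses AB
  edge (11,22)–(1,20): clear
  → BLOCKED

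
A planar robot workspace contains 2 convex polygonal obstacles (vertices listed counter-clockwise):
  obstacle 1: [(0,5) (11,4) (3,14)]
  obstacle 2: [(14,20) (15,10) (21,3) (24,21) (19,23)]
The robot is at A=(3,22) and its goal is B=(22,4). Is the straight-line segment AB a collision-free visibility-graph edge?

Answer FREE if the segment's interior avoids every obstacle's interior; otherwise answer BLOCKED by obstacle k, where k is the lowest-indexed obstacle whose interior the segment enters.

Obstacle 1 [(0,5) (11,4) (3,14)]:
  edge (0,5)–(11,4): clear
  edge (11,4)–(3,14): clear
  edge (3,14)–(0,5): clear
  midpoint (25/2,13) outside
  → clear
Obstacle 2 [(14,20) (15,10) (21,3) (24,21) (19,23)]:
  edge (14,20)–(15,10): crosses AB
  edge (15,10)–(21,3): clear
  edge (21,3)–(24,21): crosses AB
  edge (24,21)–(19,23): clear
  edge (19,23)–(14,20): clear
  → BLOCKED

BLOCKED by obstacle 2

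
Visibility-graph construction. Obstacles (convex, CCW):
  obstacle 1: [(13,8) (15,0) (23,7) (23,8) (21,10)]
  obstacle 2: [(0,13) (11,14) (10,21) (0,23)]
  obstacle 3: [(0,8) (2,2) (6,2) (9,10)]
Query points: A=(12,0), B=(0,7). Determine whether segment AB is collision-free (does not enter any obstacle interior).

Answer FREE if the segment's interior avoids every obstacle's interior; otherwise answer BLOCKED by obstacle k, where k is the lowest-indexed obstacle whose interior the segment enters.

Obstacle 1 [(13,8) (15,0) (23,7) (23,8) (21,10)]:
  edge (13,8)–(15,0): clear
  edge (15,0)–(23,7): clear
  edge (23,7)–(23,8): clear
  edge (23,8)–(21,10): clear
  edge (21,10)–(13,8): clear
  midpoint (6,7/2) outside
  → clear
Obstacle 2 [(0,13) (11,14) (10,21) (0,23)]:
  edge (0,13)–(11,14): clear
  edge (11,14)–(10,21): clear
  edge (10,21)–(0,23): clear
  edge (0,23)–(0,13): clear
  midpoint (6,7/2) outside
  → clear
Obstacle 3 [(0,8) (2,2) (6,2) (9,10)]:
  edge (0,8)–(2,2): crosses AB
  edge (2,2)–(6,2): clear
  edge (6,2)–(9,10): crosses AB
  edge (9,10)–(0,8): clear
  → BLOCKED

BLOCKED by obstacle 3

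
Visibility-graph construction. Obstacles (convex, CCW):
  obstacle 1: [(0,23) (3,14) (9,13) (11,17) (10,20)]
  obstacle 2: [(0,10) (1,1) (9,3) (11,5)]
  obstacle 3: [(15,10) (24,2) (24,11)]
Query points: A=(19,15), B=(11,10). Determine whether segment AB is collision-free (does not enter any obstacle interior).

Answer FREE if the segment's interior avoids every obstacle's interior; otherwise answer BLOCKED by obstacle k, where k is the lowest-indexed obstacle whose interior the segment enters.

FREE

Obstacle 1 [(0,23) (3,14) (9,13) (11,17) (10,20)]:
  edge (0,23)–(3,14): clear
  edge (3,14)–(9,13): clear
  edge (9,13)–(11,17): clear
  edge (11,17)–(10,20): clear
  edge (10,20)–(0,23): clear
  midpoint (15,25/2) outside
  → clear
Obstacle 2 [(0,10) (1,1) (9,3) (11,5)]:
  edge (0,10)–(1,1): clear
  edge (1,1)–(9,3): clear
  edge (9,3)–(11,5): clear
  edge (11,5)–(0,10): clear
  midpoint (15,25/2) outside
  → clear
Obstacle 3 [(15,10) (24,2) (24,11)]:
  edge (15,10)–(24,2): clear
  edge (24,2)–(24,11): clear
  edge (24,11)–(15,10): clear
  midpoint (15,25/2) outside
  → clear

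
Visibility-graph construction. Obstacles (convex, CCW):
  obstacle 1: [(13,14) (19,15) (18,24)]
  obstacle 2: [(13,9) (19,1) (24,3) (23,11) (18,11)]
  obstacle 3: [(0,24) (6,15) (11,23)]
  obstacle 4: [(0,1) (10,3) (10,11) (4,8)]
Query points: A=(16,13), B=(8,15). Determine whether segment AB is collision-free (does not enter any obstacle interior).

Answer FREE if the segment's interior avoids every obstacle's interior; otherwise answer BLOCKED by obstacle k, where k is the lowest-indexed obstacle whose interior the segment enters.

FREE

Obstacle 1 [(13,14) (19,15) (18,24)]:
  edge (13,14)–(19,15): clear
  edge (19,15)–(18,24): clear
  edge (18,24)–(13,14): clear
  midpoint (12,14) outside
  → clear
Obstacle 2 [(13,9) (19,1) (24,3) (23,11) (18,11)]:
  edge (13,9)–(19,1): clear
  edge (19,1)–(24,3): clear
  edge (24,3)–(23,11): clear
  edge (23,11)–(18,11): clear
  edge (18,11)–(13,9): clear
  midpoint (12,14) outside
  → clear
Obstacle 3 [(0,24) (6,15) (11,23)]:
  edge (0,24)–(6,15): clear
  edge (6,15)–(11,23): clear
  edge (11,23)–(0,24): clear
  midpoint (12,14) outside
  → clear
Obstacle 4 [(0,1) (10,3) (10,11) (4,8)]:
  edge (0,1)–(10,3): clear
  edge (10,3)–(10,11): clear
  edge (10,11)–(4,8): clear
  edge (4,8)–(0,1): clear
  midpoint (12,14) outside
  → clear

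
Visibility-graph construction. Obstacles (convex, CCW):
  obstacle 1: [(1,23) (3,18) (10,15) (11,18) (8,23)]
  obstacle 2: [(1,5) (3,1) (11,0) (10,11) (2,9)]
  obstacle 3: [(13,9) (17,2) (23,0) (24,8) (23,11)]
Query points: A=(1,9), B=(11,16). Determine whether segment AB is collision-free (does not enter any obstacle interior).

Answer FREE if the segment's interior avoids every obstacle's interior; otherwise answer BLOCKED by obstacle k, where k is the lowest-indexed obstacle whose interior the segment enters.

BLOCKED by obstacle 1

Obstacle 1 [(1,23) (3,18) (10,15) (11,18) (8,23)]:
  edge (1,23)–(3,18): clear
  edge (3,18)–(10,15): crosses AB
  edge (10,15)–(11,18): crosses AB
  edge (11,18)–(8,23): clear
  edge (8,23)–(1,23): clear
  → BLOCKED
Obstacle 2 [(1,5) (3,1) (11,0) (10,11) (2,9)]:
  edge (1,5)–(3,1): clear
  edge (3,1)–(11,0): clear
  edge (11,0)–(10,11): clear
  edge (10,11)–(2,9): clear
  edge (2,9)–(1,5): clear
  midpoint (6,25/2) outside
  → clear
Obstacle 3 [(13,9) (17,2) (23,0) (24,8) (23,11)]:
  edge (13,9)–(17,2): clear
  edge (17,2)–(23,0): clear
  edge (23,0)–(24,8): clear
  edge (24,8)–(23,11): clear
  edge (23,11)–(13,9): clear
  midpoint (6,25/2) outside
  → clear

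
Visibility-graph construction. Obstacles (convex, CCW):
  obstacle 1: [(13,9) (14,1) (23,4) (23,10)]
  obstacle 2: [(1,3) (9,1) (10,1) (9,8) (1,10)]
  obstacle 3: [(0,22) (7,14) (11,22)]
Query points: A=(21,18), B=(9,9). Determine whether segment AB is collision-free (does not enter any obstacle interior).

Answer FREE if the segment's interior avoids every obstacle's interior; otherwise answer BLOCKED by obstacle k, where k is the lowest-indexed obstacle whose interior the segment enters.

FREE

Obstacle 1 [(13,9) (14,1) (23,4) (23,10)]:
  edge (13,9)–(14,1): clear
  edge (14,1)–(23,4): clear
  edge (23,4)–(23,10): clear
  edge (23,10)–(13,9): clear
  midpoint (15,27/2) outside
  → clear
Obstacle 2 [(1,3) (9,1) (10,1) (9,8) (1,10)]:
  edge (1,3)–(9,1): clear
  edge (9,1)–(10,1): clear
  edge (10,1)–(9,8): clear
  edge (9,8)–(1,10): clear
  edge (1,10)–(1,3): clear
  midpoint (15,27/2) outside
  → clear
Obstacle 3 [(0,22) (7,14) (11,22)]:
  edge (0,22)–(7,14): clear
  edge (7,14)–(11,22): clear
  edge (11,22)–(0,22): clear
  midpoint (15,27/2) outside
  → clear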